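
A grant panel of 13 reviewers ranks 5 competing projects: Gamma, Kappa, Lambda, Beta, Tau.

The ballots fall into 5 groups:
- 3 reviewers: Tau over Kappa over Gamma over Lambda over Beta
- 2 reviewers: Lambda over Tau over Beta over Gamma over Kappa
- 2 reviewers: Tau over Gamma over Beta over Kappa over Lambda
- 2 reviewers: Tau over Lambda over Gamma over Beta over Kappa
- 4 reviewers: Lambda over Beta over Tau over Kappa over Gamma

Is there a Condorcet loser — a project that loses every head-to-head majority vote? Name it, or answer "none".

Head-to-head results (13 reviewers):
Gamma vs Kappa: Gamma preferred on 2+2+2 = 6 ballots; Kappa wins 7–6.
Gamma–Lambda: Lambda 8–5.
Gamma vs Beta: 7 to 6, Gamma.
Gamma vs Tau: Tau, 13–0.
Kappa vs Lambda: 3+2 = 5 for Kappa, 8 for Lambda — Lambda by 8–5.
Kappa vs Beta: 3 for Kappa, 10 for Beta — Beta by 10–3.
Kappa vs Tau: 0 for Kappa, 13 for Tau — Tau by 13–0.
Lambda vs Beta: 11 to 2, Lambda.
Lambda–Tau: Tau 7–6.
Beta vs Tau: Tau, 9–4.
Every project wins at least one matchup (Gamma beats Beta; Kappa beats Gamma; Lambda beats Gamma; Beta beats Kappa; Tau beats Gamma), so there is no Condorcet loser.

none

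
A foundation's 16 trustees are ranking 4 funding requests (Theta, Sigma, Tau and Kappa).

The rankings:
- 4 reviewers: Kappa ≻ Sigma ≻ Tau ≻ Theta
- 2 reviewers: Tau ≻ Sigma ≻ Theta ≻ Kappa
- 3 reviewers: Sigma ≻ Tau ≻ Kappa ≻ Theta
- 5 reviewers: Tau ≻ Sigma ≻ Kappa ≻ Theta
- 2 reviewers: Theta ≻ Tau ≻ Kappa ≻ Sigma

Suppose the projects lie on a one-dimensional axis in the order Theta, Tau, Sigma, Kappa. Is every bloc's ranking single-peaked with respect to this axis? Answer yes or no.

Axis positions: Theta=1, Tau=2, Sigma=3, Kappa=4.
Bloc 1 (peak Kappa at position 4): ranking walks positions 4-3-2-1, expanding outward from the peak — single-peaked.
Bloc 2 (peak Tau at position 2): ranking walks positions 2-3-1-4, expanding outward from the peak — single-peaked.
Bloc 3 (peak Sigma at position 3): ranking walks positions 3-2-4-1, expanding outward from the peak — single-peaked.
Bloc 4 (peak Tau at position 2): ranking walks positions 2-3-4-1, expanding outward from the peak — single-peaked.
Bloc 5: ranking walks positions 1-2-4-3; Kappa is ranked above Sigma even though Sigma lies between Kappa and the peak Theta on the axis — preferences dip and rise again. Not single-peaked.
Bloc 5 violates single-peakedness, so the profile is not single-peaked on this axis.

no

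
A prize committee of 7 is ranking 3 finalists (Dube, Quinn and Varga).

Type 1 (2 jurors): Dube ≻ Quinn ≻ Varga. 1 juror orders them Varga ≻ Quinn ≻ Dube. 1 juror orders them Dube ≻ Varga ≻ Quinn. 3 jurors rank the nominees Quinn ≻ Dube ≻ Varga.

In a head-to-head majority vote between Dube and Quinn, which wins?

Quinn

Ballots ranking Dube above Quinn: 2 + 1 = 3.
Ballots ranking Quinn above Dube: 7 − 3 = 4.
Quinn wins the head-to-head 4–3.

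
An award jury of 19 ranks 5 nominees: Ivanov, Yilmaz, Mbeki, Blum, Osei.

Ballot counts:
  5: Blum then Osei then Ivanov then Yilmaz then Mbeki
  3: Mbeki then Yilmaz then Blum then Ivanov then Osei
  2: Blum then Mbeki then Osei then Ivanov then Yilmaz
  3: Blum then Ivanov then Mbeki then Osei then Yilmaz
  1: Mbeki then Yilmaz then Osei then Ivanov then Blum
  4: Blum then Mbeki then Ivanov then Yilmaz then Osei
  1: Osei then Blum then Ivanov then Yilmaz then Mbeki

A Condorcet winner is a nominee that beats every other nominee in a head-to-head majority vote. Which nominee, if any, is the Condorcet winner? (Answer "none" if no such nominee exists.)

Blum

Head-to-head results (19 jurors):
Ivanov vs Yilmaz: Ivanov is ranked higher on 5+2+3+4+1 = 15 ballots, Yilmaz on 4. Ivanov wins 15–4.
Ivanov vs Mbeki: 5+3+1 = 9 for Ivanov, 10 for Mbeki — Mbeki by 10–9.
Ivanov vs Blum: 1 for Ivanov, 18 for Blum — Blum by 18–1.
Ivanov vs Osei: Ivanov is ranked higher on 3+3+4 = 10 ballots, Osei on 9. Ivanov wins 10–9.
Yilmaz vs Mbeki: 5+1 = 6 for Yilmaz, 13 for Mbeki — Mbeki by 13–6.
Yilmaz vs Blum: 3+1 = 4 for Yilmaz, 15 for Blum — Blum by 15–4.
Yilmaz vs Osei: Yilmaz preferred on 3+1+4 = 8 ballots; Osei wins 11–8.
Mbeki vs Blum: 4 to 15, Blum.
Mbeki vs Osei: Mbeki is ranked higher on 3+2+3+1+4 = 13 ballots, Osei on 6. Mbeki wins 13–6.
Blum vs Osei: 5+3+2+3+4 = 17 for Blum, 2 for Osei — Blum by 17–2.
Only Blum has no losses; Blum is the Condorcet winner.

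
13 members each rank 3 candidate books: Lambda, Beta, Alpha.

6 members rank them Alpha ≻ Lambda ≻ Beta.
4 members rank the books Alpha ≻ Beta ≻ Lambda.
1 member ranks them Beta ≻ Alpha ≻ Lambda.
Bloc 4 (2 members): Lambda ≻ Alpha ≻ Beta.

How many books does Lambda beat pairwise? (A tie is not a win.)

1

Lambda against each rival (13 members):
Lambda vs Beta: Lambda preferred on 6+2 = 8 ballots; Lambda wins 8–5.
Lambda vs Alpha: Lambda is ranked higher on 2 ballots, Alpha on 11. Alpha wins 11–2.
Lambda beats Beta; loses to Alpha — 1 pairwise win.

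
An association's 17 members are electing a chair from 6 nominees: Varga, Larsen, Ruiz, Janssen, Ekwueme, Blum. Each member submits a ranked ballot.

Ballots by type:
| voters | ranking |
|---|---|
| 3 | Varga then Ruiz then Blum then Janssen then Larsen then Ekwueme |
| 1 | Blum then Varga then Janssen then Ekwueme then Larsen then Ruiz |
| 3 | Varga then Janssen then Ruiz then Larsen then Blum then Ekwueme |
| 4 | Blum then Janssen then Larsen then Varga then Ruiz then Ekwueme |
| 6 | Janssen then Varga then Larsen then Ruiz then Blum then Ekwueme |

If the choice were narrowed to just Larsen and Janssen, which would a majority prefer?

No ballot ranks Larsen above Janssen: 0.
Ballots ranking Janssen above Larsen: 17 − 0 = 17.
Janssen wins the head-to-head 17–0.

Janssen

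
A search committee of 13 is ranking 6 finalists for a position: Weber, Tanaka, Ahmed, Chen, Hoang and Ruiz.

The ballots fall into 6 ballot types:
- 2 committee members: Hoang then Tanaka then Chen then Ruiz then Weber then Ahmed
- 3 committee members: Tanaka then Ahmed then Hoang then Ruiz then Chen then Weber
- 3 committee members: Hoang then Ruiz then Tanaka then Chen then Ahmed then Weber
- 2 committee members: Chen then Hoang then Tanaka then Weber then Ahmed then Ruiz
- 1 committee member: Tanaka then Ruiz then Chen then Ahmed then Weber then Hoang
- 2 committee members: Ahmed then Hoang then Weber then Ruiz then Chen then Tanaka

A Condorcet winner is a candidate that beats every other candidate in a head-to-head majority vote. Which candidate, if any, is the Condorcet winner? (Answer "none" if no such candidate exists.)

Head-to-head results (13 committee members):
Weber vs Tanaka: 2 to 11, Tanaka.
Weber vs Ahmed: 4 to 9, Ahmed.
Weber vs Chen: Weber preferred on 2 ballots; Chen wins 11–2.
Weber vs Hoang: Weber preferred on 1 ballot; Hoang wins 12–1.
Weber vs Ruiz: 4 to 9, Ruiz.
Tanaka vs Ahmed: Tanaka is ranked higher on 2+3+3+2+1 = 11 ballots, Ahmed on 2. Tanaka wins 11–2.
Tanaka vs Chen: 2+3+3+1 = 9 for Tanaka, 4 for Chen — Tanaka by 9–4.
Tanaka vs Hoang: 3+1 = 4 for Tanaka, 9 for Hoang — Hoang by 9–4.
Tanaka vs Ruiz: Tanaka preferred on 2+3+2+1 = 8 ballots; Tanaka wins 8–5.
Ahmed vs Chen: 5 to 8, Chen.
Ahmed vs Hoang: 3+1+2 = 6 for Ahmed, 7 for Hoang — Hoang by 7–6.
Ahmed vs Ruiz: Ahmed preferred on 3+2+2 = 7 ballots; Ahmed wins 7–6.
Chen vs Hoang: Chen is ranked higher on 2+1 = 3 ballots, Hoang on 10. Hoang wins 10–3.
Chen vs Ruiz: Chen preferred on 2+2 = 4 ballots; Ruiz wins 9–4.
Hoang vs Ruiz: 2+3+3+2+2 = 12 for Hoang, 1 for Ruiz — Hoang by 12–1.
Hoang defeats every rival head-to-head and is the Condorcet winner.

Hoang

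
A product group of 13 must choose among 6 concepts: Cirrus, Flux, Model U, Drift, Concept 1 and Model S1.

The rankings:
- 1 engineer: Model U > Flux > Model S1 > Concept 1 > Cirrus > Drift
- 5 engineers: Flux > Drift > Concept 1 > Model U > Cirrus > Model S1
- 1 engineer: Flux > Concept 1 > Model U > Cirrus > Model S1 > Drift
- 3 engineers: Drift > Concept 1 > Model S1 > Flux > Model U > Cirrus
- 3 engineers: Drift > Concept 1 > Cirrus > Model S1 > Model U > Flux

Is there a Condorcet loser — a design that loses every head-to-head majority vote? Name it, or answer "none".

Head-to-head results (13 engineers):
Cirrus vs Flux: 3 to 10, Flux.
Cirrus vs Model U: Cirrus preferred on 3 ballots; Model U wins 10–3.
Cirrus vs Drift: Drift, 11–2.
Cirrus vs Concept 1: Concept 1, 13–0.
Cirrus vs Model S1: Cirrus wins 9–4.
Flux vs Model U: Flux is ranked higher on 5+1+3 = 9 ballots, Model U on 4. Flux wins 9–4.
Flux vs Drift: 1+5+1 = 7 for Flux, 6 for Drift — Flux by 7–6.
Flux vs Concept 1: 1+5+1 = 7 for Flux, 6 for Concept 1 — Flux by 7–6.
Flux vs Model S1: Flux is ranked higher on 1+5+1 = 7 ballots, Model S1 on 6. Flux wins 7–6.
Model U vs Drift: Drift wins 11–2.
Model U vs Concept 1: 1 to 12, Concept 1.
Model U vs Model S1: 7 to 6, Model U.
Drift vs Concept 1: 11 to 2, Drift.
Drift vs Model S1: Drift is ranked higher on 5+3+3 = 11 ballots, Model S1 on 2. Drift wins 11–2.
Concept 1–Model S1: Concept 1 12–1.
Only Model S1 has no wins; Model S1 is the Condorcet loser.

Model S1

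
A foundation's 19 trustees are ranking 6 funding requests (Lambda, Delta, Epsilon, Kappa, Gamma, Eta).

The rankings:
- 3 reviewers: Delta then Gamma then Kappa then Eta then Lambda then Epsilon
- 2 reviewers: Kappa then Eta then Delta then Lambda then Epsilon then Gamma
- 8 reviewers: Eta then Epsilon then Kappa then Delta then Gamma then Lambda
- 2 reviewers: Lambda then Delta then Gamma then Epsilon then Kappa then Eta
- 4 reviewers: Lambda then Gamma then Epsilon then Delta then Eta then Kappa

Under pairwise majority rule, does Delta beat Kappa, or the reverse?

Kappa

Ballots ranking Delta above Kappa: 3 + 2 + 4 = 9.
Ballots ranking Kappa above Delta: 19 − 9 = 10.
Kappa wins the head-to-head 10–9.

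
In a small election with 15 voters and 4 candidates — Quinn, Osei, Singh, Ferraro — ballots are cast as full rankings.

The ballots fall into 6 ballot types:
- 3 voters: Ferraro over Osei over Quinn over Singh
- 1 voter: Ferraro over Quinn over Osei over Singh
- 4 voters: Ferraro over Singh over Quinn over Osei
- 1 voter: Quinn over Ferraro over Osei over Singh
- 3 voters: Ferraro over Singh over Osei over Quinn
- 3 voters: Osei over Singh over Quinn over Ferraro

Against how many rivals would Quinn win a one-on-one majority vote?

Quinn against each rival (15 voters):
Quinn–Osei: Osei 9–6.
Quinn vs Singh: Singh, 10–5.
Quinn–Ferraro: Ferraro 11–4.
Quinn beats no one; loses to Osei, Singh, Ferraro — 0 pairwise wins.

0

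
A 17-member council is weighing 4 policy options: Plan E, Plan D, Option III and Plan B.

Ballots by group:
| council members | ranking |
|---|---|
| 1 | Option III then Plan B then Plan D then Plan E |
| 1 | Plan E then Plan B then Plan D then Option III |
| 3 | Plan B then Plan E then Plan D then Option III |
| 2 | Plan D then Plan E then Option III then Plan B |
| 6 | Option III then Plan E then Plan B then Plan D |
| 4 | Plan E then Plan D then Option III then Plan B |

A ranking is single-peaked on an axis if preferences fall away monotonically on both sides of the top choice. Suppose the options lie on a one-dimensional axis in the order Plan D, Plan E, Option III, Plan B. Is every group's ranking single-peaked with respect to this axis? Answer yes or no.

Axis positions: Plan D=1, Plan E=2, Option III=3, Plan B=4.
Group 1: ranking walks positions 3-4-1-2; Plan D is ranked above Plan E even though Plan E lies between Plan D and the peak Option III on the axis — preferences dip and rise again. Not single-peaked.
Group 2: ranking walks positions 2-4-1-3; Plan B is ranked above Option III even though Option III lies between Plan B and the peak Plan E on the axis — preferences dip and rise again. Not single-peaked.
Group 3: ranking walks positions 4-2-1-3; Plan E is ranked above Option III even though Option III lies between Plan E and the peak Plan B on the axis — preferences dip and rise again. Not single-peaked.
Group 4 (peak Plan D at position 1): ranking walks positions 1-2-3-4, expanding outward from the peak — single-peaked.
Group 5 (peak Option III at position 3): ranking walks positions 3-2-4-1, expanding outward from the peak — single-peaked.
Group 6 (peak Plan E at position 2): ranking walks positions 2-1-3-4, expanding outward from the peak — single-peaked.
Group 1 violates single-peakedness, so the profile is not single-peaked on this axis.

no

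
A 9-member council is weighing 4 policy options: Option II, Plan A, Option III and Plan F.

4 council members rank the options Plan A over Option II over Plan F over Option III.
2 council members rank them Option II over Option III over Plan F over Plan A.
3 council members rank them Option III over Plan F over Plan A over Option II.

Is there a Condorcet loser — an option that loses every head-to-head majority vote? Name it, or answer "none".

Pairwise majorities:
Option II vs Plan A: 2 for Option II, 7 for Plan A — Plan A by 7–2.
Option II vs Option III: Option II is ranked higher on 4+2 = 6 ballots, Option III on 3. Option II wins 6–3.
Option II vs Plan F: Option II, 6–3.
Plan A vs Option III: Option III wins 5–4.
Plan A vs Plan F: Plan F, 5–4.
Option III vs Plan F: 5 to 4, Option III.
No option is winless: Option II beats Option III; Plan A beats Option II; Option III beats Plan A; Plan F beats Plan A. There is no Condorcet loser.

none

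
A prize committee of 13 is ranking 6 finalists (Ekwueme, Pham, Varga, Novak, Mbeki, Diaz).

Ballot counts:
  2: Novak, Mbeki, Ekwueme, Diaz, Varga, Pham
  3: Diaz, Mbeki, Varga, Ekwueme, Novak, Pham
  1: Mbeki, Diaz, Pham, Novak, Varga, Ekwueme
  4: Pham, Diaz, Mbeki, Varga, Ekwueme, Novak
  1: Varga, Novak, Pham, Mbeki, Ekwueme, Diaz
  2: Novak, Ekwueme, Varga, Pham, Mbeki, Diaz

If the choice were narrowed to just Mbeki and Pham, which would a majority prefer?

Pham

Ballots ranking Mbeki above Pham: 2 + 3 + 1 = 6.
Ballots ranking Pham above Mbeki: 13 − 6 = 7.
Pham wins the head-to-head 7–6.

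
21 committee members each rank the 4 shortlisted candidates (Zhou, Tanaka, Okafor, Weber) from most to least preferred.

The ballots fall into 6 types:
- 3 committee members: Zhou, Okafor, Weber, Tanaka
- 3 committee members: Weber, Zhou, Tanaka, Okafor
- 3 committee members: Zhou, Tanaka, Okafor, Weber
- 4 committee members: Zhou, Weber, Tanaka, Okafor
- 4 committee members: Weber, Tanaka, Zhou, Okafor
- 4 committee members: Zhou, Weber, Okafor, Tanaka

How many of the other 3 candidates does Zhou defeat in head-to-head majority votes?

Zhou against each rival (21 committee members):
Zhou vs Tanaka: Zhou wins 17–4.
Zhou vs Okafor: Zhou wins 21–0.
Zhou vs Weber: Zhou wins 14–7.
Zhou beats Tanaka, Okafor, Weber — 3 pairwise wins.

3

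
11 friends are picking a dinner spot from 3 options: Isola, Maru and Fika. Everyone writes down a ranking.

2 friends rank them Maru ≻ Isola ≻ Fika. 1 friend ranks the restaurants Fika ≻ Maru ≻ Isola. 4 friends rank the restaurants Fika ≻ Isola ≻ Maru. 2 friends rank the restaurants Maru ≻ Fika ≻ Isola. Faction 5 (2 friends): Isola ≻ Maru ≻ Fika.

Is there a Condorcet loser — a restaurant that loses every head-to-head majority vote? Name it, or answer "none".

none

Pairwise majorities:
Isola vs Maru: Isola preferred on 4+2 = 6 ballots; Isola wins 6–5.
Isola vs Fika: 4 to 7, Fika.
Maru vs Fika: Maru is ranked higher on 2+2+2 = 6 ballots, Fika on 5. Maru wins 6–5.
Every restaurant wins at least one matchup (Isola beats Maru; Maru beats Fika; Fika beats Isola), so there is no Condorcet loser.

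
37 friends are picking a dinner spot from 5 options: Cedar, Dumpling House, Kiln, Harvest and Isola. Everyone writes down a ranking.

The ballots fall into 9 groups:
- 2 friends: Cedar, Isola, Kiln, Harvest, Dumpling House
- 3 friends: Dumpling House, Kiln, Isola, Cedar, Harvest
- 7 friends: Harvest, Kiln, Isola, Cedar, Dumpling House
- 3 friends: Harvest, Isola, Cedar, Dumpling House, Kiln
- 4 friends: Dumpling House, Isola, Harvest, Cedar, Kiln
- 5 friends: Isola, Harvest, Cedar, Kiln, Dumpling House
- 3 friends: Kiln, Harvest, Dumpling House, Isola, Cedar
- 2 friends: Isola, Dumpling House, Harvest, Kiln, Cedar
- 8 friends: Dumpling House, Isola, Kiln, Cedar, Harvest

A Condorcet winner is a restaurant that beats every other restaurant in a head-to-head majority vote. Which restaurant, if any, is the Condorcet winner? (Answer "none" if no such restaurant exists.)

Isola

Pairwise majorities:
Cedar vs Dumpling House: Dumpling House wins 20–17.
Cedar vs Kiln: Kiln wins 23–14.
Cedar–Harvest: Harvest 24–13.
Cedar vs Isola: Isola wins 35–2.
Dumpling House vs Kiln: Dumpling House wins 20–17.
Dumpling House vs Harvest: Harvest wins 20–17.
Dumpling House vs Isola: Isola wins 19–18.
Kiln–Harvest: Harvest 21–16.
Kiln–Isola: Isola 24–13.
Harvest–Isola: Isola 24–13.
Isola beats each of Cedar, Dumpling House, Kiln, Harvest — Isola is the Condorcet winner.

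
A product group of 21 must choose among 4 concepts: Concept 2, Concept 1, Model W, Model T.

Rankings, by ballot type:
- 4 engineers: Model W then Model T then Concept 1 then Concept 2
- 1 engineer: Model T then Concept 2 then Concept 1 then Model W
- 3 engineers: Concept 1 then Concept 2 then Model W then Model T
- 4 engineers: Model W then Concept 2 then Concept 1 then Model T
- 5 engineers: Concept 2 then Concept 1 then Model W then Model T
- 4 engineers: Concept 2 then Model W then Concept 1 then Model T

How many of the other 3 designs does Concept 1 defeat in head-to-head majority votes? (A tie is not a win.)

1

Concept 1 against each rival (21 engineers):
Concept 1 vs Concept 2: Concept 1 is ranked higher on 4+3 = 7 ballots, Concept 2 on 14. Concept 2 wins 14–7.
Concept 1 vs Model W: Concept 1 is ranked higher on 1+3+5 = 9 ballots, Model W on 12. Model W wins 12–9.
Concept 1–Model T: Concept 1 16–5.
Concept 1 beats Model T; loses to Concept 2, Model W — 1 pairwise win.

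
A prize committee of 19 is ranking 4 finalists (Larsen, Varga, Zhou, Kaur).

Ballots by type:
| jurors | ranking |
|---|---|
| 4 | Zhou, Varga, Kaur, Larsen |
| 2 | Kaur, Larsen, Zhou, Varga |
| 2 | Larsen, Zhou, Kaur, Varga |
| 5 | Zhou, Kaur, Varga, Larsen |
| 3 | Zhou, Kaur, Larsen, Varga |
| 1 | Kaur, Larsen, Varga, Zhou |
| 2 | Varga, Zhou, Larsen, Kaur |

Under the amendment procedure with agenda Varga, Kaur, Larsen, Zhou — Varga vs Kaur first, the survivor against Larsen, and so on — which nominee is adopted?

Round 1: Varga vs Kaur — 6–13, Kaur advances.
Round 2: Kaur vs Larsen — 15–4, Kaur advances.
Round 3: Kaur vs Zhou — 3–16, Zhou advances.
The agenda winner is Zhou.

Zhou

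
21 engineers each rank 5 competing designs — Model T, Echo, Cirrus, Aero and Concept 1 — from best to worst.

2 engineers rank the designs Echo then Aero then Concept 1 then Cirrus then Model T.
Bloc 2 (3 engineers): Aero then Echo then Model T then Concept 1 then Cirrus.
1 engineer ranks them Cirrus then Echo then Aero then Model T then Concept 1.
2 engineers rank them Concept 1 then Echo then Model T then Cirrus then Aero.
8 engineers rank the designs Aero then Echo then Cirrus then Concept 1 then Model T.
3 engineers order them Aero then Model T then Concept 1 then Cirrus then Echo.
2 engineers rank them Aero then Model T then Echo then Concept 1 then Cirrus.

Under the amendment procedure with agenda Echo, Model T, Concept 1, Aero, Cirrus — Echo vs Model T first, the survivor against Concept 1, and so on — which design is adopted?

Aero

Round 1: Echo vs Model T — 16–5, Echo advances.
Round 2: Echo vs Concept 1 — 16–5, Echo advances.
Round 3: Echo vs Aero — 5–16, Aero advances.
Round 4: Aero vs Cirrus — 18–3, Aero advances.
Aero survives the agenda.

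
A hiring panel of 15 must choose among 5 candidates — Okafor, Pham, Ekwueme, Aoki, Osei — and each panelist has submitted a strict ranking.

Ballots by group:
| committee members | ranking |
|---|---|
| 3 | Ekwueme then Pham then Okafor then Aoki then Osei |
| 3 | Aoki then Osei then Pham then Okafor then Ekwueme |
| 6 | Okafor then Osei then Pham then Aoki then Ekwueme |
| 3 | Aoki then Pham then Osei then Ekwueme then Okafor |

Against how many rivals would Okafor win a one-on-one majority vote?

3

Okafor against each rival (15 committee members):
Okafor–Pham: Pham 9–6.
Okafor vs Ekwueme: Okafor is ranked higher on 3+6 = 9 ballots, Ekwueme on 6. Okafor wins 9–6.
Okafor vs Aoki: 9 to 6, Okafor.
Okafor vs Osei: Okafor wins 9–6.
Okafor beats Ekwueme, Aoki, Osei; loses to Pham — 3 pairwise wins.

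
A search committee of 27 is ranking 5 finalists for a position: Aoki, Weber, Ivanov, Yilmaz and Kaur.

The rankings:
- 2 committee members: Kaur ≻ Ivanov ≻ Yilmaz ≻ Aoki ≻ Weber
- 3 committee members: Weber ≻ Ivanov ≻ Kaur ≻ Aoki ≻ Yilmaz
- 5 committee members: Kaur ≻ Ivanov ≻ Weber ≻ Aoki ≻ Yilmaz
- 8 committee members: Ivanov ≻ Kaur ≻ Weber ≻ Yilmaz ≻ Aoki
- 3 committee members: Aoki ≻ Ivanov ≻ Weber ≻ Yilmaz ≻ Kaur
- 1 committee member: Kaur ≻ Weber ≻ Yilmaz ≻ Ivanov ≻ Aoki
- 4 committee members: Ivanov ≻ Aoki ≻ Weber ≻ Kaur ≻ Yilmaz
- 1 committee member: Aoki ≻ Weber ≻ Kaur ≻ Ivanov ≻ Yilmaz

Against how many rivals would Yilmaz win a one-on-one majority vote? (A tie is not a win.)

0

Yilmaz against each rival (27 committee members):
Yilmaz–Aoki: Aoki 16–11.
Yilmaz vs Weber: 2 for Yilmaz, 25 for Weber — Weber by 25–2.
Yilmaz vs Ivanov: Ivanov, 26–1.
Yilmaz–Kaur: Kaur 24–3.
Yilmaz beats no one; loses to Aoki, Weber, Ivanov, Kaur — 0 pairwise wins.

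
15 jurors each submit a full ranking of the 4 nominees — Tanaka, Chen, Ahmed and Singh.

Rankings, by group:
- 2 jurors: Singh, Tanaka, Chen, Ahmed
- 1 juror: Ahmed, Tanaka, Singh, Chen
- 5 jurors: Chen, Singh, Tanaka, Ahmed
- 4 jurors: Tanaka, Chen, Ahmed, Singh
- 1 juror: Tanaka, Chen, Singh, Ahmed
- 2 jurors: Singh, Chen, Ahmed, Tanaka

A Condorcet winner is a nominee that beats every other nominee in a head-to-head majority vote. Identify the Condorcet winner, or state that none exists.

none

Head-to-head results (15 jurors):
Tanaka vs Chen: Tanaka wins 8–7.
Tanaka–Ahmed: Tanaka 12–3.
Tanaka–Singh: Singh 9–6.
Chen vs Ahmed: Chen, 14–1.
Chen–Singh: Chen 10–5.
Ahmed vs Singh: Singh, 10–5.
Every nominee loses at least once (Tanaka loses to Singh; Chen loses to Tanaka; Ahmed loses to Tanaka; Singh loses to Chen). The majority relation contains the cycle Tanaka → Chen → Singh → Tanaka, so there is no Condorcet winner.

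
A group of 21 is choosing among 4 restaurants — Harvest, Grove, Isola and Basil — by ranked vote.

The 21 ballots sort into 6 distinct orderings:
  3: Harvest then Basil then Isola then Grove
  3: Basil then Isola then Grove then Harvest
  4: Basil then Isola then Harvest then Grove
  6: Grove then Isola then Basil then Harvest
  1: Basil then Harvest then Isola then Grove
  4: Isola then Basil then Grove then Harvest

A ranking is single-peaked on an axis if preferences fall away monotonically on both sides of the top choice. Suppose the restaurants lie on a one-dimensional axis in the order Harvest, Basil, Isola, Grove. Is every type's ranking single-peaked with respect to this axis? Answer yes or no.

yes

Axis positions: Harvest=1, Basil=2, Isola=3, Grove=4.
Type 1 (peak Harvest at position 1): ranking walks positions 1-2-3-4, expanding outward from the peak — single-peaked.
Type 2 (peak Basil at position 2): ranking walks positions 2-3-4-1, expanding outward from the peak — single-peaked.
Type 3 (peak Basil at position 2): ranking walks positions 2-3-1-4, expanding outward from the peak — single-peaked.
Type 4 (peak Grove at position 4): ranking walks positions 4-3-2-1, expanding outward from the peak — single-peaked.
Type 5 (peak Basil at position 2): ranking walks positions 2-1-3-4, expanding outward from the peak — single-peaked.
Type 6 (peak Isola at position 3): ranking walks positions 3-2-4-1, expanding outward from the peak — single-peaked.
Every ranking is single-peaked on this axis.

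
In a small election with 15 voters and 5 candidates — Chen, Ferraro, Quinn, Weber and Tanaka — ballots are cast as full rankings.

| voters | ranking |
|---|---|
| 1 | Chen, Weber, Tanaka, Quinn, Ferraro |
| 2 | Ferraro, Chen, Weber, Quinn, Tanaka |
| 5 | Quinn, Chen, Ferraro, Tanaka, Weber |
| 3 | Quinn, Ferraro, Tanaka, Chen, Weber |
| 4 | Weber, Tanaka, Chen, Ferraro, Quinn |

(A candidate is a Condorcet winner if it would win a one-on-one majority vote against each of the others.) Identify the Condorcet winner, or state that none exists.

Quinn

Check each pair by majority over 15 ballots:
Chen vs Ferraro: 10 to 5, Chen.
Chen vs Quinn: 1+2+4 = 7 for Chen, 8 for Quinn — Quinn by 8–7.
Chen vs Weber: 1+2+5+3 = 11 for Chen, 4 for Weber — Chen by 11–4.
Chen vs Tanaka: Chen is ranked higher on 1+2+5 = 8 ballots, Tanaka on 7. Chen wins 8–7.
Ferraro vs Quinn: Ferraro preferred on 2+4 = 6 ballots; Quinn wins 9–6.
Ferraro vs Weber: 2+5+3 = 10 for Ferraro, 5 for Weber — Ferraro by 10–5.
Ferraro vs Tanaka: Ferraro preferred on 2+5+3 = 10 ballots; Ferraro wins 10–5.
Quinn vs Weber: Quinn is ranked higher on 5+3 = 8 ballots, Weber on 7. Quinn wins 8–7.
Quinn vs Tanaka: Quinn is ranked higher on 2+5+3 = 10 ballots, Tanaka on 5. Quinn wins 10–5.
Weber vs Tanaka: Weber is ranked higher on 1+2+4 = 7 ballots, Tanaka on 8. Tanaka wins 8–7.
Quinn defeats every rival head-to-head and is the Condorcet winner.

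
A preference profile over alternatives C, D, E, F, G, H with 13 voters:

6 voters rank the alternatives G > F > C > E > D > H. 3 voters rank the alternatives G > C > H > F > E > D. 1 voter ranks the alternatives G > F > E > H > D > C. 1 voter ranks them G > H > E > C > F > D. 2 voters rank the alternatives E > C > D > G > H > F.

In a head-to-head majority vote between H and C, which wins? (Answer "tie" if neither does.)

C

Ballots ranking H above C: 1 + 1 = 2.
Ballots ranking C above H: 13 − 2 = 11.
C wins the head-to-head 11–2.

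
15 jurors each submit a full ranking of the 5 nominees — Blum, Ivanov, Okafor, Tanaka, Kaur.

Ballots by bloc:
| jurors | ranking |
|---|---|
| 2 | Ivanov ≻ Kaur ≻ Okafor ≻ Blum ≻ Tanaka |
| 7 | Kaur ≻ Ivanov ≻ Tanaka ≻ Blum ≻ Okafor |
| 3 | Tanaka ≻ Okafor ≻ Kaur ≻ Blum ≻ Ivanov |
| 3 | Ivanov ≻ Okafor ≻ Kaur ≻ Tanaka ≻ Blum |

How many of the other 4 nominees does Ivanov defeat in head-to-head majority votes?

3

Ivanov against each rival (15 jurors):
Ivanov–Blum: Ivanov 12–3.
Ivanov vs Okafor: 12 to 3, Ivanov.
Ivanov vs Tanaka: 12 to 3, Ivanov.
Ivanov vs Kaur: 5 to 10, Kaur.
Ivanov beats Blum, Okafor, Tanaka; loses to Kaur — 3 pairwise wins.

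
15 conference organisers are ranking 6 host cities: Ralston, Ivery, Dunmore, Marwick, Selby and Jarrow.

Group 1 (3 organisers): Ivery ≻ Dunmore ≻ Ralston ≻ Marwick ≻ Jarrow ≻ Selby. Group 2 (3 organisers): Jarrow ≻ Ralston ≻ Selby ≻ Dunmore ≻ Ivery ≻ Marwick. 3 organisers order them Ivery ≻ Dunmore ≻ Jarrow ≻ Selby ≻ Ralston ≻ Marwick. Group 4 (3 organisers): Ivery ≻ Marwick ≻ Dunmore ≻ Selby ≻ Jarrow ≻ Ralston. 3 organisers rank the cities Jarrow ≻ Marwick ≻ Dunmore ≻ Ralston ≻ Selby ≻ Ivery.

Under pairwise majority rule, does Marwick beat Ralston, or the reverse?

Ralston

Ballots ranking Marwick above Ralston: 3 + 3 = 6.
Ballots ranking Ralston above Marwick: 15 − 6 = 9.
Ralston wins the head-to-head 9–6.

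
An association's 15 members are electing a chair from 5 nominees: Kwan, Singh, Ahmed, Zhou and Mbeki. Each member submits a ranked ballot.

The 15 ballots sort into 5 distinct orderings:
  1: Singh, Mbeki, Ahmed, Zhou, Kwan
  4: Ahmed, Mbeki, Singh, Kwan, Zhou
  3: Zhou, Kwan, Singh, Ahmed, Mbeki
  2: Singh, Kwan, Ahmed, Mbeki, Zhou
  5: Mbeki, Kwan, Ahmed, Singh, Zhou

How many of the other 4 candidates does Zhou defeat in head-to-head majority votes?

Zhou against each rival (15 voters):
Zhou vs Kwan: Kwan wins 11–4.
Zhou vs Singh: Singh wins 12–3.
Zhou vs Ahmed: Zhou preferred on 3 ballots; Ahmed wins 12–3.
Zhou vs Mbeki: Mbeki, 12–3.
Zhou beats no one; loses to Kwan, Singh, Ahmed, Mbeki — 0 pairwise wins.

0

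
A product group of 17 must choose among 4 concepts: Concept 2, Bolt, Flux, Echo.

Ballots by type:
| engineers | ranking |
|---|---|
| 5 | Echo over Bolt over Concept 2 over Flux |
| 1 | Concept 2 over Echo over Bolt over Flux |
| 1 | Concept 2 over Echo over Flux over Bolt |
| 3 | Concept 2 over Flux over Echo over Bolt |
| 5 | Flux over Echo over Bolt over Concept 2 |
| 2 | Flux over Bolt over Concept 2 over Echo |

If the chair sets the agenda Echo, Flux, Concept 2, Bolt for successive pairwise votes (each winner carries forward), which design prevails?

Round 1: Echo vs Flux — 7–10, Flux advances.
Round 2: Flux vs Concept 2 — 7–10, Concept 2 advances.
Round 3: Concept 2 vs Bolt — 5–12, Bolt advances.
Bolt survives the agenda.

Bolt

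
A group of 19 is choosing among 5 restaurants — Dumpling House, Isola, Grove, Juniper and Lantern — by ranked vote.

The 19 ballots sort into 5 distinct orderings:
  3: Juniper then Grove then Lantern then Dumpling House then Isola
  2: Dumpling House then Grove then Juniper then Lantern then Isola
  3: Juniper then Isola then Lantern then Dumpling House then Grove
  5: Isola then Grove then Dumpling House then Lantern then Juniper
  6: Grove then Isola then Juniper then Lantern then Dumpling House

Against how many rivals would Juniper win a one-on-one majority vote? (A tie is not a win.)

2

Juniper against each rival (19 friends):
Juniper vs Dumpling House: Juniper preferred on 3+3+6 = 12 ballots; Juniper wins 12–7.
Juniper vs Isola: Isola wins 11–8.
Juniper vs Grove: 6 to 13, Grove.
Juniper vs Lantern: Juniper wins 14–5.
Juniper beats Dumpling House, Lantern; loses to Isola, Grove — 2 pairwise wins.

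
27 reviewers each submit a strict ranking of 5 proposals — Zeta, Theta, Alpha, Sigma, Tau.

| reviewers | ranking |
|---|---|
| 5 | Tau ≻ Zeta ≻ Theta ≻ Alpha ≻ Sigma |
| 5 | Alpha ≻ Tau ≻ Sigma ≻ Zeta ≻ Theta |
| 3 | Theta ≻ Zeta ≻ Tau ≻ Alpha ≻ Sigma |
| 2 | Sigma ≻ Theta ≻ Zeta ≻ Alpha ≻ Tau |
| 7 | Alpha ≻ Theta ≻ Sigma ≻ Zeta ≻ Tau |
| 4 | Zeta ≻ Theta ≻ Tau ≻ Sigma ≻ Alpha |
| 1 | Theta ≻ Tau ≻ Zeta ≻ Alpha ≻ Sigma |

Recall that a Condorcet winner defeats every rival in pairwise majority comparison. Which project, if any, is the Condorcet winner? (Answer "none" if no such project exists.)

Check each pair by majority over 27 ballots:
Zeta vs Theta: Zeta wins 14–13.
Zeta vs Alpha: Zeta wins 15–12.
Zeta–Sigma: Sigma 14–13.
Zeta vs Tau: Zeta, 16–11.
Theta vs Alpha: Theta, 15–12.
Theta vs Sigma: Theta, 20–7.
Theta vs Tau: Theta, 17–10.
Alpha–Sigma: Alpha 21–6.
Alpha–Tau: Alpha 14–13.
Sigma–Tau: Tau 18–9.
No project is unbeaten: Zeta loses to Sigma; Theta loses to Zeta; Alpha loses to Zeta; Sigma loses to Theta; Tau loses to Zeta. In particular Zeta beats Theta beats Sigma beats Zeta is a majority cycle — no Condorcet winner exists.

none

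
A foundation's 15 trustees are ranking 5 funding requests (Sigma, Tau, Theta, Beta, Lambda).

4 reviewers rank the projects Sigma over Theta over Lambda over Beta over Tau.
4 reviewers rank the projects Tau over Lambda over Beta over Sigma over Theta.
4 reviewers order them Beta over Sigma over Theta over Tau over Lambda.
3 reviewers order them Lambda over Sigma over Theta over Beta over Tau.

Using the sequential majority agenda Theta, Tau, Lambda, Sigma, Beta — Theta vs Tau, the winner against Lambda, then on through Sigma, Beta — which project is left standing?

Beta

Round 1: Theta vs Tau — 11–4, Theta advances.
Round 2: Theta vs Lambda — 8–7, Theta advances.
Round 3: Theta vs Sigma — 0–15, Sigma advances.
Round 4: Sigma vs Beta — 7–8, Beta advances.
Beta survives the agenda.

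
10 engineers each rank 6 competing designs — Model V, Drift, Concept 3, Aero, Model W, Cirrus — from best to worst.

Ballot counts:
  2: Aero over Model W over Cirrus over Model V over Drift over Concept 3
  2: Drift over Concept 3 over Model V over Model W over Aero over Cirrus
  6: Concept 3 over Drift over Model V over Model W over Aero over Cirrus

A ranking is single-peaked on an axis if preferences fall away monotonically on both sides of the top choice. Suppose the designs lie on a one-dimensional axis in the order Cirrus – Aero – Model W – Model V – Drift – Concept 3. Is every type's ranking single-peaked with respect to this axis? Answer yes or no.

Axis positions: Cirrus=1, Aero=2, Model W=3, Model V=4, Drift=5, Concept 3=6.
Type 1 (peak Aero at position 2): ranking walks positions 2-3-1-4-5-6, expanding outward from the peak — single-peaked.
Type 2 (peak Drift at position 5): ranking walks positions 5-6-4-3-2-1, expanding outward from the peak — single-peaked.
Type 3 (peak Concept 3 at position 6): ranking walks positions 6-5-4-3-2-1, expanding outward from the peak — single-peaked.
Every ranking is single-peaked on this axis.

yes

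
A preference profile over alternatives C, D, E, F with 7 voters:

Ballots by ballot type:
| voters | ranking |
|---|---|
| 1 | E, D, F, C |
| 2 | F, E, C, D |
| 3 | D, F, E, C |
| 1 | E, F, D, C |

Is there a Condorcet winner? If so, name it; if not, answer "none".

Pairwise majorities:
C–D: D 5–2.
C vs E: E, 7–0.
C vs F: F wins 7–0.
D vs E: E wins 4–3.
D–F: D 4–3.
E–F: F 5–2.
Every alternative loses at least once (C loses to D; D loses to E; E loses to F; F loses to D). The majority relation contains the cycle D beats F beats E beats D, so there is no Condorcet winner.

none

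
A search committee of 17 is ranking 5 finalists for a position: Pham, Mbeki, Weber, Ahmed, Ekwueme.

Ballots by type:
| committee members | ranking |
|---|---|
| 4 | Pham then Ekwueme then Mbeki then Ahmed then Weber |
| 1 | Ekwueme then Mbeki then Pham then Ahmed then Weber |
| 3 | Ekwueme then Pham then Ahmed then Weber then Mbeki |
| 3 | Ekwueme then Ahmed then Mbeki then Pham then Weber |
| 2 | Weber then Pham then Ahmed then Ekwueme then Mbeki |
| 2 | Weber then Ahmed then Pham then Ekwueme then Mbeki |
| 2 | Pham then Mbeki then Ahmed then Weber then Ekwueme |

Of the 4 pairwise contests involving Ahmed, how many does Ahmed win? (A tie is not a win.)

Ahmed against each rival (17 committee members):
Ahmed vs Pham: 3+2 = 5 for Ahmed, 12 for Pham — Pham by 12–5.
Ahmed vs Mbeki: Ahmed preferred on 3+3+2+2 = 10 ballots; Ahmed wins 10–7.
Ahmed vs Weber: 13 to 4, Ahmed.
Ahmed vs Ekwueme: 2+2+2 = 6 for Ahmed, 11 for Ekwueme — Ekwueme by 11–6.
Ahmed beats Mbeki, Weber; loses to Pham, Ekwueme — 2 pairwise wins.

2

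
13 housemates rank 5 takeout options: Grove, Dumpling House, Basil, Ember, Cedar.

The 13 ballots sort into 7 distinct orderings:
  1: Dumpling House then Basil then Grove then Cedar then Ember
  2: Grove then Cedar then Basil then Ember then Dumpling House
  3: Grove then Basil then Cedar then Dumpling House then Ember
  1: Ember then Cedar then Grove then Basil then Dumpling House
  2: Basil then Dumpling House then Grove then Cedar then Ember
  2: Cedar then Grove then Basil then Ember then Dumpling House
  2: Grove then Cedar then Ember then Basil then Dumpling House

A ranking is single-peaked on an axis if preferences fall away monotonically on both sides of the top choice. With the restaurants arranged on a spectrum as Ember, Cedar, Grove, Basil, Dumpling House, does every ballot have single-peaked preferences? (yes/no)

yes

Axis positions: Ember=1, Cedar=2, Grove=3, Basil=4, Dumpling House=5.
Group 1 (peak Dumpling House at position 5): ranking walks positions 5-4-3-2-1, expanding outward from the peak — single-peaked.
Group 2 (peak Grove at position 3): ranking walks positions 3-2-4-1-5, expanding outward from the peak — single-peaked.
Group 3 (peak Grove at position 3): ranking walks positions 3-4-2-5-1, expanding outward from the peak — single-peaked.
Group 4 (peak Ember at position 1): ranking walks positions 1-2-3-4-5, expanding outward from the peak — single-peaked.
Group 5 (peak Basil at position 4): ranking walks positions 4-5-3-2-1, expanding outward from the peak — single-peaked.
Group 6 (peak Cedar at position 2): ranking walks positions 2-3-4-1-5, expanding outward from the peak — single-peaked.
Group 7 (peak Grove at position 3): ranking walks positions 3-2-1-4-5, expanding outward from the peak — single-peaked.
Every ranking is single-peaked on this axis.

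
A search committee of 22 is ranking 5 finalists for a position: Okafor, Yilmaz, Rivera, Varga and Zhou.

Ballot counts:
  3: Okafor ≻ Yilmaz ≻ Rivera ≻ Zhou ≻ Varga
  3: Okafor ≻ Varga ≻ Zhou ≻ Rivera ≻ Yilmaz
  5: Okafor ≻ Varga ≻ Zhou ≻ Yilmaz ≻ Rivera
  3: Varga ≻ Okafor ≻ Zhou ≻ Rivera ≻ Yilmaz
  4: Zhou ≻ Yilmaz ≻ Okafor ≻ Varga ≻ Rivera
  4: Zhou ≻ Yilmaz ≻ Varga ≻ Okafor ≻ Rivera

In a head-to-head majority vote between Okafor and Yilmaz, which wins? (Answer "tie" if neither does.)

Ballots ranking Okafor above Yilmaz: 3 + 3 + 5 + 3 = 14.
Ballots ranking Yilmaz above Okafor: 22 − 14 = 8.
Okafor wins the head-to-head 14–8.

Okafor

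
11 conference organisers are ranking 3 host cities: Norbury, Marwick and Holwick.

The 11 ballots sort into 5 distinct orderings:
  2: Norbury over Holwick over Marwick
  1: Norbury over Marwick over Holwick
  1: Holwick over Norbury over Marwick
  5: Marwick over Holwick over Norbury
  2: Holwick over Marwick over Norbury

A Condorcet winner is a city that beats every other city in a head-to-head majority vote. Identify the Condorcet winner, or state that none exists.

Pairwise majorities:
Norbury vs Marwick: Marwick wins 7–4.
Norbury vs Holwick: Holwick, 8–3.
Marwick–Holwick: Marwick 6–5.
Marwick beats each of Norbury, Holwick — Marwick is the Condorcet winner.

Marwick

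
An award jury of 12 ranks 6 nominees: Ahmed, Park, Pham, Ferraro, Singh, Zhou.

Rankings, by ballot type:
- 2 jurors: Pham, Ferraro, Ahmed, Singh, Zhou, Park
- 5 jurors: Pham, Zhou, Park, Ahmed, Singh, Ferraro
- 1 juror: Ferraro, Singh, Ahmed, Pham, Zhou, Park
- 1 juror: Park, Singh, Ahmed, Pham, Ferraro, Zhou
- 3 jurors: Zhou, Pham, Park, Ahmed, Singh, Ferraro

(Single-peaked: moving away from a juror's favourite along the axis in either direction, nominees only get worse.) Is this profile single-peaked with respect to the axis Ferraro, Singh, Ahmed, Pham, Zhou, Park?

no

Axis positions: Ferraro=1, Singh=2, Ahmed=3, Pham=4, Zhou=5, Park=6.
Ballot type 1: ranking walks positions 4-1-3-2-5-6; Ferraro is ranked above Ahmed even though Ahmed lies between Ferraro and the peak Pham on the axis — preferences dip and rise again. Not single-peaked.
Ballot type 2 (peak Pham at position 4): ranking walks positions 4-5-6-3-2-1, expanding outward from the peak — single-peaked.
Ballot type 3 (peak Ferraro at position 1): ranking walks positions 1-2-3-4-5-6, expanding outward from the peak — single-peaked.
Ballot type 4: ranking walks positions 6-2-3-4-1-5; Singh is ranked above Zhou even though Zhou lies between Singh and the peak Park on the axis — preferences dip and rise again. Not single-peaked.
Ballot type 5 (peak Zhou at position 5): ranking walks positions 5-4-6-3-2-1, expanding outward from the peak — single-peaked.
Ballot type 1 violates single-peakedness, so the profile is not single-peaked on this axis.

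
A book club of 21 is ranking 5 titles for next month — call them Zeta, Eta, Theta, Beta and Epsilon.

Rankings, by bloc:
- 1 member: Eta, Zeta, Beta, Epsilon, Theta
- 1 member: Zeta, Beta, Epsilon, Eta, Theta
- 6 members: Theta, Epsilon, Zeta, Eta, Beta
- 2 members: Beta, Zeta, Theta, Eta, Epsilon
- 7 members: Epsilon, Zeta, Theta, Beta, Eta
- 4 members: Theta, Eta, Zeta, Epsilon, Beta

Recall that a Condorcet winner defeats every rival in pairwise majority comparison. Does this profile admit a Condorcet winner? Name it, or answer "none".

Check each pair by majority over 21 ballots:
Zeta–Eta: Zeta 16–5.
Zeta vs Theta: Zeta, 11–10.
Zeta–Beta: Zeta 19–2.
Zeta–Epsilon: Epsilon 13–8.
Eta vs Theta: Theta wins 19–2.
Eta vs Beta: Eta wins 11–10.
Eta vs Epsilon: Epsilon wins 14–7.
Theta vs Beta: Theta, 17–4.
Theta vs Epsilon: Theta wins 12–9.
Beta vs Epsilon: Epsilon wins 17–4.
Every book loses at least once (Zeta loses to Epsilon; Eta loses to Zeta; Theta loses to Zeta; Beta loses to Zeta; Epsilon loses to Theta). The majority relation contains the cycle Zeta beats Theta beats Epsilon beats Zeta, so there is no Condorcet winner.

none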